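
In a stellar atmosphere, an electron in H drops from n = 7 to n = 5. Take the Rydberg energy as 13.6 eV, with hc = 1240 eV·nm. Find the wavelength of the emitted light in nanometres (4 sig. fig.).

ΔE = 13.60 × (1/5² − 1/7²) = 13.60 × 0.01959 = 0.2664 eV.
λ = hc/ΔE = 1240 / 0.2664 = 4654 nm.

4654 nm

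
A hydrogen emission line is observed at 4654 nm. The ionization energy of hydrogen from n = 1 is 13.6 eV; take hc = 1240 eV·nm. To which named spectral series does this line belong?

ΔE = 1240/4654 = 0.2664 eV.
This matches 13.6 × (1/5² − 1/7²), so n_f = 5: the Pfund series.

Pfund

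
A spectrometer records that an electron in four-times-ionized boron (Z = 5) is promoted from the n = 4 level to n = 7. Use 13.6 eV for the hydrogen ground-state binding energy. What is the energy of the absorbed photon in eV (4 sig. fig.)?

The Bohr energies scale as Z², so for Z = 5: E_n = −340.0/n² eV.
E_7 = −340.0/49 = −6.939 eV and E_4 = −340.0/16 = −21.25 eV.
The photon energy is |E_7 − E_4| = 14.31 eV.

14.31 eV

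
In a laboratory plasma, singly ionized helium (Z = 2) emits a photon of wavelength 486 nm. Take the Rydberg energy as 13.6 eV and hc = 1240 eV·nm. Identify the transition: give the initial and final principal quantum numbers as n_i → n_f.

The photon energy is ΔE = hc/λ = 1240 / 486 = 2.551 eV.
With Z = 2, ΔE = 54.40 × (1/n_f² − 1/n_i²), so 1/n_f² − 1/n_i² = 0.04690.
Trying n_f = 4 gives 1/n_i² = 0.01560, i.e. n_i ≈ 8; this pair matches.

n_i = 8, n_f = 4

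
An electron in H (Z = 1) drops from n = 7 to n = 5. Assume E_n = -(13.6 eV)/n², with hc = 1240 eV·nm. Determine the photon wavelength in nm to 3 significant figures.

4650 nm

ΔE = 13.60 × (1/5² − 1/7²) = 13.60 × 0.01959 = 0.2664 eV.
λ = hc/ΔE = 1240 / 0.2664 = 4650 nm.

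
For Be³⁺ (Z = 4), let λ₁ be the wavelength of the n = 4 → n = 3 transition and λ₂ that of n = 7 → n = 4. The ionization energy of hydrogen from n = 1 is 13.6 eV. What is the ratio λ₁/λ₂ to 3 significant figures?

λ ∝ 1/ΔE ∝ 1/(1/n_f² − 1/n_i²), and the Z² and hc factors cancel in the ratio.
λ₁/λ₂ = (1/4² − 1/7²)/(1/3² − 1/4²) = 0.04209/0.04861 = 0.866.

0.866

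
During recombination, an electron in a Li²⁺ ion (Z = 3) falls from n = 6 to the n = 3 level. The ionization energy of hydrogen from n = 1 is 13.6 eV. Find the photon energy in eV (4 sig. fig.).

The Bohr energies scale as Z², so for Z = 3: E_n = −122.4/n² eV.
E_6 = −122.4/36 = −3.400 eV and E_3 = −122.4/9 = −13.60 eV.
The photon energy is |E_6 − E_3| = 10.20 eV.

10.20 eV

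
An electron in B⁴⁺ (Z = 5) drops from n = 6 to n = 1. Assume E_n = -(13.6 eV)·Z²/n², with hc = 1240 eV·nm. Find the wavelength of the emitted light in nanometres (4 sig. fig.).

3.751 nm

For Z = 5 the level energies scale as Z², so the effective Rydberg energy is 13.6 × 25 = 340.0 eV.
ΔE = 340.0 × (1/1² − 1/6²) = 340.0 × 0.9722 = 330.6 eV.
λ = hc/ΔE = 1240 / 330.6 = 3.751 nm.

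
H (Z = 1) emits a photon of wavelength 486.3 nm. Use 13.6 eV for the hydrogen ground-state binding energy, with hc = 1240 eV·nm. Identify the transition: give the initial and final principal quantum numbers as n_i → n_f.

The photon energy is ΔE = hc/λ = 1240 / 486.3 = 2.550 eV.
With Z = 1, ΔE = 13.60 × (1/n_f² − 1/n_i²), so 1/n_f² − 1/n_i² = 0.1875.
Trying n_f = 2 gives 1/n_i² = 0.06251, i.e. n_i ≈ 4; this pair matches.

n_i = 4, n_f = 2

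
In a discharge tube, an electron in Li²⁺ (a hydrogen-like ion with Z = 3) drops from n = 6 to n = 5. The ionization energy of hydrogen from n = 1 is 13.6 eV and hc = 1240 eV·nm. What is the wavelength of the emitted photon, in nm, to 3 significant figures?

829 nm

For Z = 3 the level energies scale as Z², so the effective Rydberg energy is 13.6 × 9 = 122.4 eV.
ΔE = 122.4 × (1/5² − 1/6²) = 122.4 × 0.01222 = 1.496 eV.
λ = hc/ΔE = 1240 / 1.496 = 829 nm.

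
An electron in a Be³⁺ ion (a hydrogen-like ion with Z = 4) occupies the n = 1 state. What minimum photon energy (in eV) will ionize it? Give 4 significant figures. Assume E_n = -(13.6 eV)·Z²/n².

E_n = −13.6 Z²/n² = −217.6/n² eV for Z = 4.
E_1 = −217.6/1 = −217.6 eV, so ionization (to E = 0) requires 217.6 eV.

217.6 eV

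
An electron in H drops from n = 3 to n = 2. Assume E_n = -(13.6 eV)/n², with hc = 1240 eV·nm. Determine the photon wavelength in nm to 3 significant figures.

ΔE = 13.60 × (1/2² − 1/3²) = 13.60 × 0.1389 = 1.889 eV.
λ = hc/ΔE = 1240 / 1.889 = 656 nm.
This line belongs to the Balmer series.

656 nm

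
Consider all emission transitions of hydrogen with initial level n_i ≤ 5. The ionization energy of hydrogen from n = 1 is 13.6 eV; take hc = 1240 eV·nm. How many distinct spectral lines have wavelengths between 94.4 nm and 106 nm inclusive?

3

Enumerate all n_i → n_f pairs with 1 ≤ n_f < n_i ≤ 5 and compute λ = 1240 / [13.6·1·(1/n_f² − 1/n_i²)].
Lines falling in [94.4, 106] nm: 5→1 (94.98 nm), 4→1 (97.25 nm), 3→1 (102.6 nm).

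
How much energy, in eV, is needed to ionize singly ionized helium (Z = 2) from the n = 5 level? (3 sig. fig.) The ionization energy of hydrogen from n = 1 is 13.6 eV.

E_n = −13.6 Z²/n² = −54.40/n² eV for Z = 2.
E_5 = −54.40/25 = −2.18 eV, so ionization (to E = 0) requires 2.18 eV.

2.18 eV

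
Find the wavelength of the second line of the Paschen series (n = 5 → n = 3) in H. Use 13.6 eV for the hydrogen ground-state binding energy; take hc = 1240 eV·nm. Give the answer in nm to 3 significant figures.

1280 nm

The Paschen series terminates on n_f = 3; the second line has n_i = 3+2 = 5.
ΔE = 13.60 × (1/3² − 1/5²) = 0.9671 eV.
λ = 1240 / 0.9671 = 1280 nm.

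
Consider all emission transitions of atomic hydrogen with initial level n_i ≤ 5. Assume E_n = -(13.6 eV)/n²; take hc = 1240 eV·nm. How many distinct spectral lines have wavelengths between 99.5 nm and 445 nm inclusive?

3

Enumerate all n_i → n_f pairs with 1 ≤ n_f < n_i ≤ 5 and compute λ = 1240 / [13.6·1·(1/n_f² − 1/n_i²)].
Lines falling in [99.5, 445] nm: 3→1 (102.6 nm), 2→1 (121.6 nm), 5→2 (434.2 nm).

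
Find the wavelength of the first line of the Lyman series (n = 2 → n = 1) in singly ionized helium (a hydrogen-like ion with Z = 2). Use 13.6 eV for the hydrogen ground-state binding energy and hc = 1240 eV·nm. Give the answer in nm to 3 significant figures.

The Lyman series terminates on n_f = 1; the first line has n_i = 1+1 = 2.
ΔE = 54.40 × (1/1² − 1/2²) = 40.80 eV.
λ = 1240 / 40.80 = 30.4 nm.

30.4 nm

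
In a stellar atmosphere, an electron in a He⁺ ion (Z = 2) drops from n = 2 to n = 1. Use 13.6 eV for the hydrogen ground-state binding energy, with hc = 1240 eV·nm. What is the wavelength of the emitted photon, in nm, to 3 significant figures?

For Z = 2 the level energies scale as Z², so the effective Rydberg energy is 13.6 × 4 = 54.40 eV.
ΔE = 54.40 × (1/1² − 1/2²) = 54.40 × 0.7500 = 40.80 eV.
λ = hc/ΔE = 1240 / 40.80 = 30.4 nm.

30.4 nm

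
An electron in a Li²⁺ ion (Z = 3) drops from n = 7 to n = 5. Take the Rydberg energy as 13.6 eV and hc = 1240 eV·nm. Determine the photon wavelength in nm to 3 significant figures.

For Z = 3 the level energies scale as Z², so the effective Rydberg energy is 13.6 × 9 = 122.4 eV.
ΔE = 122.4 × (1/5² − 1/7²) = 122.4 × 0.01959 = 2.398 eV.
λ = hc/ΔE = 1240 / 2.398 = 517 nm.

517 nm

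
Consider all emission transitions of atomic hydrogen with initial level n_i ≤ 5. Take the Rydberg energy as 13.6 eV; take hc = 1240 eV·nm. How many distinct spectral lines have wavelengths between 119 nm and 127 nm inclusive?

Enumerate all n_i → n_f pairs with 1 ≤ n_f < n_i ≤ 5 and compute λ = 1240 / [13.6·1·(1/n_f² − 1/n_i²)].
Lines falling in [119, 127] nm: 2→1 (121.6 nm).

1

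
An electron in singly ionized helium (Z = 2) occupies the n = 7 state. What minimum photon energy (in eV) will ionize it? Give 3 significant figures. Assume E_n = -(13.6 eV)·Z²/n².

1.11 eV

E_n = −13.6 Z²/n² = −54.40/n² eV for Z = 2.
E_7 = −54.40/49 = −1.11 eV, so ionization (to E = 0) requires 1.11 eV.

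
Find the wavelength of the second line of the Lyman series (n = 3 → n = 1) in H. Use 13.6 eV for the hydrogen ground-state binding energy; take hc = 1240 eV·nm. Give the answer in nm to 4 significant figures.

The Lyman series terminates on n_f = 1; the second line has n_i = 1+2 = 3.
ΔE = 13.60 × (1/1² − 1/3²) = 12.09 eV.
λ = 1240 / 12.09 = 102.6 nm.

102.6 nm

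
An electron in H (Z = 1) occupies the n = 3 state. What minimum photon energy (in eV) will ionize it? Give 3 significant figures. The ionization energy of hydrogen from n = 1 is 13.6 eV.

1.51 eV

E_3 = −13.60/9 = −1.51 eV, so ionization (to E = 0) requires 1.51 eV.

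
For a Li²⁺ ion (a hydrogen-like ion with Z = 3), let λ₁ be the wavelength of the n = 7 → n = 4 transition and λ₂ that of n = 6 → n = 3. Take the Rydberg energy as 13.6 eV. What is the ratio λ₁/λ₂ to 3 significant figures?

1.98

λ ∝ 1/ΔE ∝ 1/(1/n_f² − 1/n_i²), and the Z² and hc factors cancel in the ratio.
λ₁/λ₂ = (1/3² − 1/6²)/(1/4² − 1/7²) = 0.08333/0.04209 = 1.98.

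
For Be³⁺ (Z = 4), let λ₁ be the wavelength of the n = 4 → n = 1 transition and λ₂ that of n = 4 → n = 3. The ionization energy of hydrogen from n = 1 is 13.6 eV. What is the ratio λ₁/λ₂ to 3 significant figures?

0.0519

λ ∝ 1/ΔE ∝ 1/(1/n_f² − 1/n_i²), and the Z² and hc factors cancel in the ratio.
λ₁/λ₂ = (1/3² − 1/4²)/(1/1² − 1/4²) = 0.04861/0.9375 = 0.0519.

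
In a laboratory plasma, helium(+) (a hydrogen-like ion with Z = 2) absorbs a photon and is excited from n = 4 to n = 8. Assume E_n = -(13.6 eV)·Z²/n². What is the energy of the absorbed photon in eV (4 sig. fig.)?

The Bohr energies scale as Z², so for Z = 2: E_n = −54.40/n² eV.
E_8 = −54.40/64 = −0.8500 eV and E_4 = −54.40/16 = −3.400 eV.
The photon energy is |E_8 − E_4| = 2.550 eV.

2.550 eV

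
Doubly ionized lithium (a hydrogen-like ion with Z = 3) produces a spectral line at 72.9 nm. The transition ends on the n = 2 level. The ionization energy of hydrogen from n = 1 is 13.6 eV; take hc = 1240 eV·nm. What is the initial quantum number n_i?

n_i = 3

The photon energy is ΔE = hc/λ = 1240 / 72.9 = 17.01 eV.
With Z = 3, ΔE = 122.4 × (1/n_f² − 1/n_i²), so 1/n_f² − 1/n_i² = 0.1390.
With n_f = 2: 1/n_i² = 1/4 − 0.1390 = 0.1110, so n_i ≈ 3.00.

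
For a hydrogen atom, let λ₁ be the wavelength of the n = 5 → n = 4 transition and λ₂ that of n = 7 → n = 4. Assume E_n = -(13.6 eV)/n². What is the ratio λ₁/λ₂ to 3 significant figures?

λ ∝ 1/ΔE ∝ 1/(1/n_f² − 1/n_i²), and the Z² and hc factors cancel in the ratio.
λ₁/λ₂ = (1/4² − 1/7²)/(1/4² − 1/5²) = 0.04209/0.02250 = 1.87.

1.87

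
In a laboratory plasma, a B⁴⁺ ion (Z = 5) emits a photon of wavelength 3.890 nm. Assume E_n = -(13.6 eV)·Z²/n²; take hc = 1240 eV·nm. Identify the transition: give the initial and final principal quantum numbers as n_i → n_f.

n_i = 4, n_f = 1

The photon energy is ΔE = hc/λ = 1240 / 3.890 = 318.8 eV.
With Z = 5, ΔE = 340.0 × (1/n_f² − 1/n_i²), so 1/n_f² − 1/n_i² = 0.9375.
Trying n_f = 1 gives 1/n_i² = 0.06245, i.e. n_i ≈ 4; this pair matches.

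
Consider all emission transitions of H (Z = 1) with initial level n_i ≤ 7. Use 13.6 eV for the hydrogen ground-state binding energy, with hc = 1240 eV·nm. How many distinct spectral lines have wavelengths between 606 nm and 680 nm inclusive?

1

Enumerate all n_i → n_f pairs with 1 ≤ n_f < n_i ≤ 7 and compute λ = 1240 / [13.6·1·(1/n_f² − 1/n_i²)].
Lines falling in [606, 680] nm: 3→2 (656.5 nm).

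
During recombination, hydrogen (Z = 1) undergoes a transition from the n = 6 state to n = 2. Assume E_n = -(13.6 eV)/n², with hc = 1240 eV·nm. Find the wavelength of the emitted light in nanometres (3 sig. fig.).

ΔE = 13.60 × (1/2² − 1/6²) = 13.60 × 0.2222 = 3.022 eV.
λ = hc/ΔE = 1240 / 3.022 = 410 nm.

410 nm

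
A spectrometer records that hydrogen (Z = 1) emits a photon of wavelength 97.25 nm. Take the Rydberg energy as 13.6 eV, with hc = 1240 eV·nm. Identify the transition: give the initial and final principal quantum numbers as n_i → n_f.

The photon energy is ΔE = hc/λ = 1240 / 97.25 = 12.75 eV.
With Z = 1, ΔE = 13.60 × (1/n_f² − 1/n_i²), so 1/n_f² − 1/n_i² = 0.9375.
Trying n_f = 1 gives 1/n_i² = 0.06245, i.e. n_i ≈ 4; this pair matches.

n_i = 4, n_f = 1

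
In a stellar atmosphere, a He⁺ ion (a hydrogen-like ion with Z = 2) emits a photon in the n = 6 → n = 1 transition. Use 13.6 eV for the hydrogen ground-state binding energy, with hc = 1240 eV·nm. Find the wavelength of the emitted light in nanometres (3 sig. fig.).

For Z = 2 the level energies scale as Z², so the effective Rydberg energy is 13.6 × 4 = 54.40 eV.
ΔE = 54.40 × (1/1² − 1/6²) = 54.40 × 0.9722 = 52.89 eV.
λ = hc/ΔE = 1240 / 52.89 = 23.4 nm.

23.4 nm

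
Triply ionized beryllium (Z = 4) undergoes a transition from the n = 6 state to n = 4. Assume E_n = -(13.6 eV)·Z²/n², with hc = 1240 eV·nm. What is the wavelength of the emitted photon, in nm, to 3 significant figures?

For Z = 4 the level energies scale as Z², so the effective Rydberg energy is 13.6 × 16 = 217.6 eV.
ΔE = 217.6 × (1/4² − 1/6²) = 217.6 × 0.03472 = 7.556 eV.
λ = hc/ΔE = 1240 / 7.556 = 164 nm.

164 nm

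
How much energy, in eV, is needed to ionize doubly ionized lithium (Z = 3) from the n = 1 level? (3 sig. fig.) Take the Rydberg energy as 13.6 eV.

122 eV

E_n = −13.6 Z²/n² = −122.4/n² eV for Z = 3.
E_1 = −122.4/1 = −122 eV, so ionization (to E = 0) requires 122 eV.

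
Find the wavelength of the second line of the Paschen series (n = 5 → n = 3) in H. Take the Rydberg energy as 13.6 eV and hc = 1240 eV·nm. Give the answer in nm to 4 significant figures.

The Paschen series terminates on n_f = 3; the second line has n_i = 3+2 = 5.
ΔE = 13.60 × (1/3² − 1/5²) = 0.9671 eV.
λ = 1240 / 0.9671 = 1282 nm.

1282 nm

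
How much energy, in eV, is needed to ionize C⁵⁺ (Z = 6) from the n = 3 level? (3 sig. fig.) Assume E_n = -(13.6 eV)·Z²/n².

E_n = −13.6 Z²/n² = −489.6/n² eV for Z = 6.
E_3 = −489.6/9 = −54.4 eV, so ionization (to E = 0) requires 54.4 eV.

54.4 eV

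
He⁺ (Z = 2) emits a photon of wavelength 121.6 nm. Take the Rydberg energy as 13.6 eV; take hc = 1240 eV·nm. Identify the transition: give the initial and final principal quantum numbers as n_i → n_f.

n_i = 4, n_f = 2

The photon energy is ΔE = hc/λ = 1240 / 121.6 = 10.20 eV.
With Z = 2, ΔE = 54.40 × (1/n_f² − 1/n_i²), so 1/n_f² − 1/n_i² = 0.1875.
Trying n_f = 2 gives 1/n_i² = 0.06255, i.e. n_i ≈ 4; this pair matches.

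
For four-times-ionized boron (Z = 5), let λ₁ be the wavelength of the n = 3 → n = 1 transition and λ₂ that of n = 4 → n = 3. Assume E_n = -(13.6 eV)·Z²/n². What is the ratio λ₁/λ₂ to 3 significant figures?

0.0547

λ ∝ 1/ΔE ∝ 1/(1/n_f² − 1/n_i²), and the Z² and hc factors cancel in the ratio.
λ₁/λ₂ = (1/3² − 1/4²)/(1/1² − 1/3²) = 0.04861/0.8889 = 0.0547.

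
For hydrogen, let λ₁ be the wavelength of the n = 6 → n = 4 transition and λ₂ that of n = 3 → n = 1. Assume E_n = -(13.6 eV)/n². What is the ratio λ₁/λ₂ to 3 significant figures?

25.6

λ ∝ 1/ΔE ∝ 1/(1/n_f² − 1/n_i²), and the Z² and hc factors cancel in the ratio.
λ₁/λ₂ = (1/1² − 1/3²)/(1/4² − 1/6²) = 0.8889/0.03472 = 25.6.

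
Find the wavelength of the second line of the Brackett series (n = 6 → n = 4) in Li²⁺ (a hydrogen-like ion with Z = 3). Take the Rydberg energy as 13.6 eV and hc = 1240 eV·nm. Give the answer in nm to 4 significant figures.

291.8 nm

The Brackett series terminates on n_f = 4; the second line has n_i = 4+2 = 6.
ΔE = 122.4 × (1/4² − 1/6²) = 4.250 eV.
λ = 1240 / 4.250 = 291.8 nm.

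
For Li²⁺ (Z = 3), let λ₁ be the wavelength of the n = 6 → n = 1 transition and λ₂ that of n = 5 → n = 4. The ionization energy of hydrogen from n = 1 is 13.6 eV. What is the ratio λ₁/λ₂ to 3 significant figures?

λ ∝ 1/ΔE ∝ 1/(1/n_f² − 1/n_i²), and the Z² and hc factors cancel in the ratio.
λ₁/λ₂ = (1/4² − 1/5²)/(1/1² − 1/6²) = 0.02250/0.9722 = 0.0231.

0.0231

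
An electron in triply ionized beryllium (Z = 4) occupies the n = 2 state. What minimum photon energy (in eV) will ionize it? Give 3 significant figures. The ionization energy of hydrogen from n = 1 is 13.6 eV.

54.4 eV

E_n = −13.6 Z²/n² = −217.6/n² eV for Z = 4.
E_2 = −217.6/4 = −54.4 eV, so ionization (to E = 0) requires 54.4 eV.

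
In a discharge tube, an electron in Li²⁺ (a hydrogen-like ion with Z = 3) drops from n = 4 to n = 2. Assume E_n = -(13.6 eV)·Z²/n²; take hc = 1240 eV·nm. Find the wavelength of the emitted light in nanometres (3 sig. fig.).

For Z = 3 the level energies scale as Z², so the effective Rydberg energy is 13.6 × 9 = 122.4 eV.
ΔE = 122.4 × (1/2² − 1/4²) = 122.4 × 0.1875 = 22.95 eV.
λ = hc/ΔE = 1240 / 22.95 = 54.0 nm.

54.0 nm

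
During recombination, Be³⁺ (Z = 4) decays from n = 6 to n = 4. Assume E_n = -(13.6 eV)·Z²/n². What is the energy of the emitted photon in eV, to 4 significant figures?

7.556 eV

The Bohr energies scale as Z², so for Z = 4: E_n = −217.6/n² eV.
E_6 = −217.6/36 = −6.044 eV and E_4 = −217.6/16 = −13.60 eV.
The photon energy is |E_6 − E_4| = 7.556 eV.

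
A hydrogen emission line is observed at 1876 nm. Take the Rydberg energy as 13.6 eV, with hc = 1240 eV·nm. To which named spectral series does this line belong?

ΔE = 1240/1876 = 0.6610 eV.
This matches 13.6 × (1/3² − 1/4²), so n_f = 3: the Paschen series.

Paschen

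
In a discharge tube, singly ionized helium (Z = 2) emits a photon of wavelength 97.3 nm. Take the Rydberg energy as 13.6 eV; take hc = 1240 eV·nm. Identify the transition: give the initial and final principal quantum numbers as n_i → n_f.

n_i = 8, n_f = 2

The photon energy is ΔE = hc/λ = 1240 / 97.3 = 12.74 eV.
With Z = 2, ΔE = 54.40 × (1/n_f² − 1/n_i²), so 1/n_f² − 1/n_i² = 0.2343.
Trying n_f = 2 gives 1/n_i² = 0.01573, i.e. n_i ≈ 8; this pair matches.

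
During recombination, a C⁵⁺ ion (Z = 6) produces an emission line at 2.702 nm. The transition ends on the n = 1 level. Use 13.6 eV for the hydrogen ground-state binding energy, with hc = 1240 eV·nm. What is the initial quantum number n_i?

The photon energy is ΔE = hc/λ = 1240 / 2.702 = 458.9 eV.
With Z = 6, ΔE = 489.6 × (1/n_f² − 1/n_i²), so 1/n_f² − 1/n_i² = 0.9373.
With n_f = 1: 1/n_i² = 1/1 − 0.9373 = 0.06266, so n_i ≈ 3.99.

n_i = 4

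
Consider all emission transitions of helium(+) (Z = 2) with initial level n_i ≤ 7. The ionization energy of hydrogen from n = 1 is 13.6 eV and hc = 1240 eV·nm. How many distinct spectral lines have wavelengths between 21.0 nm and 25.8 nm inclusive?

Enumerate all n_i → n_f pairs with 1 ≤ n_f < n_i ≤ 7 and compute λ = 1240 / [13.6·4·(1/n_f² − 1/n_i²)].
Lines falling in [21.0, 25.8] nm: 7→1 (23.27 nm), 6→1 (23.45 nm), 5→1 (23.74 nm), 4→1 (24.31 nm), 3→1 (25.64 nm).

5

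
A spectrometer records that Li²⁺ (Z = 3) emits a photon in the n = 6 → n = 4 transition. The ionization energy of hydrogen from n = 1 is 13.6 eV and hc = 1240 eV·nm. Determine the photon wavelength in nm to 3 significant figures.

For Z = 3 the level energies scale as Z², so the effective Rydberg energy is 13.6 × 9 = 122.4 eV.
ΔE = 122.4 × (1/4² − 1/6²) = 122.4 × 0.03472 = 4.250 eV.
λ = hc/ΔE = 1240 / 4.250 = 292 nm.

292 nm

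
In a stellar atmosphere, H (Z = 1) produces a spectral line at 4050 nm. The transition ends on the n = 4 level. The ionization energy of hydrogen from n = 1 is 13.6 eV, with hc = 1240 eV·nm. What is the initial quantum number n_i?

n_i = 5

The photon energy is ΔE = hc/λ = 1240 / 4050 = 0.3062 eV.
With Z = 1, ΔE = 13.60 × (1/n_f² − 1/n_i²), so 1/n_f² − 1/n_i² = 0.02251.
With n_f = 4: 1/n_i² = 1/16 − 0.02251 = 0.03999, so n_i ≈ 5.00.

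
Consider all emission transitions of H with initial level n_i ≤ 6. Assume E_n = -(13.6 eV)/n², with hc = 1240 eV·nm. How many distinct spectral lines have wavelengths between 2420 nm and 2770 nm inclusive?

Enumerate all n_i → n_f pairs with 1 ≤ n_f < n_i ≤ 6 and compute λ = 1240 / [13.6·1·(1/n_f² − 1/n_i²)].
Lines falling in [2420, 2770] nm: 6→4 (2626 nm).

1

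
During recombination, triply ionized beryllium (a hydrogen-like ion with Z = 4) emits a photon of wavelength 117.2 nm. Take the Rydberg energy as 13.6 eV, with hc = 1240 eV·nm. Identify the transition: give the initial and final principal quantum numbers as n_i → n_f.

The photon energy is ΔE = hc/λ = 1240 / 117.2 = 10.58 eV.
With Z = 4, ΔE = 217.6 × (1/n_f² − 1/n_i²), so 1/n_f² − 1/n_i² = 0.04862.
Trying n_f = 3 gives 1/n_i² = 0.06249, i.e. n_i ≈ 4; this pair matches.

n_i = 4, n_f = 3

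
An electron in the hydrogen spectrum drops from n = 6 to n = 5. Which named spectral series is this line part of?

Pfund

The series is set by the lower level: n_f = 5 is the Pfund series.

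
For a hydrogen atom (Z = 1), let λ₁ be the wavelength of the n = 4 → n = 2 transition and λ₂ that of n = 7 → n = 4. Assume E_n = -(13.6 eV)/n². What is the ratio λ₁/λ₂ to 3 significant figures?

λ ∝ 1/ΔE ∝ 1/(1/n_f² − 1/n_i²), and the Z² and hc factors cancel in the ratio.
λ₁/λ₂ = (1/4² − 1/7²)/(1/2² − 1/4²) = 0.04209/0.1875 = 0.224.

0.224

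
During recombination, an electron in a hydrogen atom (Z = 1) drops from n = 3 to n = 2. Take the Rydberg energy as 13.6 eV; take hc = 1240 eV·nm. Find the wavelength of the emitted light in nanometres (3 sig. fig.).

ΔE = 13.60 × (1/2² − 1/3²) = 13.60 × 0.1389 = 1.889 eV.
λ = hc/ΔE = 1240 / 1.889 = 656 nm.

656 nm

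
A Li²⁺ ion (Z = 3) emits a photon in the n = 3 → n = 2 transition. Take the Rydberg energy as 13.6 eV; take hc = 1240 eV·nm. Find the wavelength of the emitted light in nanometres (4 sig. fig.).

For Z = 3 the level energies scale as Z², so the effective Rydberg energy is 13.6 × 9 = 122.4 eV.
ΔE = 122.4 × (1/2² − 1/3²) = 122.4 × 0.1389 = 17.00 eV.
λ = hc/ΔE = 1240 / 17.00 = 72.94 nm.

72.94 nm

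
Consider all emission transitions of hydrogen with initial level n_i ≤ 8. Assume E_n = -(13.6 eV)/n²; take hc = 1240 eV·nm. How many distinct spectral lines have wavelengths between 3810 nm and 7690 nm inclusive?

4

Enumerate all n_i → n_f pairs with 1 ≤ n_f < n_i ≤ 8 and compute λ = 1240 / [13.6·1·(1/n_f² − 1/n_i²)].
Lines falling in [3810, 7690] nm: 5→4 (4052 nm), 7→5 (4654 nm), 6→5 (7460 nm), 8→6 (7503 nm).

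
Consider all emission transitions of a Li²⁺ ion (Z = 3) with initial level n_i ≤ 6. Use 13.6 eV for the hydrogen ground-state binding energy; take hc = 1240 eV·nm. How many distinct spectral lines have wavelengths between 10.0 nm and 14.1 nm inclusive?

5

Enumerate all n_i → n_f pairs with 1 ≤ n_f < n_i ≤ 6 and compute λ = 1240 / [13.6·9·(1/n_f² − 1/n_i²)].
Lines falling in [10.0, 14.1] nm: 6→1 (10.42 nm), 5→1 (10.55 nm), 4→1 (10.81 nm), 3→1 (11.40 nm), 2→1 (13.51 nm).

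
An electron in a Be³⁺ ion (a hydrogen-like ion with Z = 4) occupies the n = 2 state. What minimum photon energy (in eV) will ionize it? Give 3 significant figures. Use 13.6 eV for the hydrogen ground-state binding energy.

54.4 eV

E_n = −13.6 Z²/n² = −217.6/n² eV for Z = 4.
E_2 = −217.6/4 = −54.4 eV, so ionization (to E = 0) requires 54.4 eV.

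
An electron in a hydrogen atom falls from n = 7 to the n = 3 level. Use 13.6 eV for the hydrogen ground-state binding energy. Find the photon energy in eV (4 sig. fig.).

E_7 = −13.60/49 = −0.2776 eV and E_3 = −13.60/9 = −1.511 eV.
The photon energy is |E_7 − E_3| = 1.234 eV.

1.234 eV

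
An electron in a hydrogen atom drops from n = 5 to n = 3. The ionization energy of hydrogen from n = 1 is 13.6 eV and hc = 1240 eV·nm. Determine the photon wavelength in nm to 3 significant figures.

ΔE = 13.60 × (1/3² − 1/5²) = 13.60 × 0.07111 = 0.9671 eV.
λ = hc/ΔE = 1240 / 0.9671 = 1280 nm.

1280 nm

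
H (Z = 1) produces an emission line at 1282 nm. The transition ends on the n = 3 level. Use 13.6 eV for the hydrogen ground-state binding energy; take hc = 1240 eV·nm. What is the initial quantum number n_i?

The photon energy is ΔE = hc/λ = 1240 / 1282 = 0.9672 eV.
With Z = 1, ΔE = 13.60 × (1/n_f² − 1/n_i²), so 1/n_f² − 1/n_i² = 0.07112.
With n_f = 3: 1/n_i² = 1/9 − 0.07112 = 0.03999, so n_i ≈ 5.00.

n_i = 5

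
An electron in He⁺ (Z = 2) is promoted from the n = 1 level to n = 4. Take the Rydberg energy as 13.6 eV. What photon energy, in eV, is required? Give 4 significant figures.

51.00 eV

The Bohr energies scale as Z², so for Z = 2: E_n = −54.40/n² eV.
E_4 = −54.40/16 = −3.400 eV and E_1 = −54.40/1 = −54.40 eV.
The photon energy is |E_4 − E_1| = 51.00 eV.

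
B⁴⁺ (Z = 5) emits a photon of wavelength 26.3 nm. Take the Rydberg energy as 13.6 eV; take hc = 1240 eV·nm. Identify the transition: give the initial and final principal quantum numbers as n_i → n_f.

n_i = 3, n_f = 2

The photon energy is ΔE = hc/λ = 1240 / 26.3 = 47.15 eV.
With Z = 5, ΔE = 340.0 × (1/n_f² − 1/n_i²), so 1/n_f² − 1/n_i² = 0.1387.
Trying n_f = 2 gives 1/n_i² = 0.1113, i.e. n_i ≈ 3; this pair matches.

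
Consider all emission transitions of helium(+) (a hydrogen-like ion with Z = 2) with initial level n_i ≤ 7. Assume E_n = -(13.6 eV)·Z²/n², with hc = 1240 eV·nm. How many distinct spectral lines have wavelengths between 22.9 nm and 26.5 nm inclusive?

5

Enumerate all n_i → n_f pairs with 1 ≤ n_f < n_i ≤ 7 and compute λ = 1240 / [13.6·4·(1/n_f² − 1/n_i²)].
Lines falling in [22.9, 26.5] nm: 7→1 (23.27 nm), 6→1 (23.45 nm), 5→1 (23.74 nm), 4→1 (24.31 nm), 3→1 (25.64 nm).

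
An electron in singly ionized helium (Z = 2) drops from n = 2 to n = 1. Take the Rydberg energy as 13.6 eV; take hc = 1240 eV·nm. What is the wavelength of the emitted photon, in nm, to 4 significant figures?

For Z = 2 the level energies scale as Z², so the effective Rydberg energy is 13.6 × 4 = 54.40 eV.
ΔE = 54.40 × (1/1² − 1/2²) = 54.40 × 0.7500 = 40.80 eV.
λ = hc/ΔE = 1240 / 40.80 = 30.39 nm.

30.39 nm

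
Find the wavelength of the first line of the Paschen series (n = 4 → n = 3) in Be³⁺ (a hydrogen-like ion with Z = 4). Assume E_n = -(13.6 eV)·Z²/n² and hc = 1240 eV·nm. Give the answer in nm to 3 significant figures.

117 nm

The Paschen series terminates on n_f = 3; the first line has n_i = 3+1 = 4.
ΔE = 217.6 × (1/3² − 1/4²) = 10.58 eV.
λ = 1240 / 10.58 = 117 nm.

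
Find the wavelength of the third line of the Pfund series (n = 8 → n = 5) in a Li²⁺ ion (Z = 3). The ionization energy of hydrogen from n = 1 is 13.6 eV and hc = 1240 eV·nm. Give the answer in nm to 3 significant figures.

416 nm

The Pfund series terminates on n_f = 5; the third line has n_i = 5+3 = 8.
ΔE = 122.4 × (1/5² − 1/8²) = 2.984 eV.
λ = 1240 / 2.984 = 416 nm.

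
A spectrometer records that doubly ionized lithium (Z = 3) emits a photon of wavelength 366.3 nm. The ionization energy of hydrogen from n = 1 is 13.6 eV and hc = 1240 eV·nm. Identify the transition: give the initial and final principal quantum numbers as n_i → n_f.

n_i = 9, n_f = 5

The photon energy is ΔE = hc/λ = 1240 / 366.3 = 3.385 eV.
With Z = 3, ΔE = 122.4 × (1/n_f² − 1/n_i²), so 1/n_f² − 1/n_i² = 0.02766.
Trying n_f = 5 gives 1/n_i² = 0.01234, i.e. n_i ≈ 9; this pair matches.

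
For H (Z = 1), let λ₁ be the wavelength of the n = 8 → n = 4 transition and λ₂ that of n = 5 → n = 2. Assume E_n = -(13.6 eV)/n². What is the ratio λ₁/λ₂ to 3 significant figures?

λ ∝ 1/ΔE ∝ 1/(1/n_f² − 1/n_i²), and the Z² and hc factors cancel in the ratio.
λ₁/λ₂ = (1/2² − 1/5²)/(1/4² − 1/8²) = 0.2100/0.04688 = 4.48.

4.48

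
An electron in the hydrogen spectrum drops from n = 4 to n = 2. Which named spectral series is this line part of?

Balmer

The series is set by the lower level: n_f = 2 is the Balmer series.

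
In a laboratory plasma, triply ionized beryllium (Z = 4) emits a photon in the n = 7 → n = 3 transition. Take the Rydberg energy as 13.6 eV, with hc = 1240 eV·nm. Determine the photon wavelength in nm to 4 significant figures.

For Z = 4 the level energies scale as Z², so the effective Rydberg energy is 13.6 × 16 = 217.6 eV.
ΔE = 217.6 × (1/3² − 1/7²) = 217.6 × 0.09070 = 19.74 eV.
λ = hc/ΔE = 1240 / 19.74 = 62.83 nm.

62.83 nm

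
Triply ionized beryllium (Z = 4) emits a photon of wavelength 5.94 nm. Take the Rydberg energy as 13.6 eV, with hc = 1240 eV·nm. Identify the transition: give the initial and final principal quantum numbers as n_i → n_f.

n_i = 5, n_f = 1

The photon energy is ΔE = hc/λ = 1240 / 5.94 = 208.8 eV.
With Z = 4, ΔE = 217.6 × (1/n_f² − 1/n_i²), so 1/n_f² − 1/n_i² = 0.9593.
Trying n_f = 1 gives 1/n_i² = 0.04065, i.e. n_i ≈ 5; this pair matches.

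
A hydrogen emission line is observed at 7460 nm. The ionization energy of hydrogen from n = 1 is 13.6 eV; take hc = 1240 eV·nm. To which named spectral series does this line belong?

Pfund

ΔE = 1240/7460 = 0.1662 eV.
This matches 13.6 × (1/5² − 1/6²), so n_f = 5: the Pfund series.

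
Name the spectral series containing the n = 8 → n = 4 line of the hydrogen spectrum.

Brackett

The series is set by the lower level: n_f = 4 is the Brackett series.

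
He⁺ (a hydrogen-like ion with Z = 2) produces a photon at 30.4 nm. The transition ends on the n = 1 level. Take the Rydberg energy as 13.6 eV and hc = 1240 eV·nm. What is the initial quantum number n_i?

n_i = 2

The photon energy is ΔE = hc/λ = 1240 / 30.4 = 40.79 eV.
With Z = 2, ΔE = 54.40 × (1/n_f² − 1/n_i²), so 1/n_f² − 1/n_i² = 0.7498.
With n_f = 1: 1/n_i² = 1/1 − 0.7498 = 0.2502, so n_i ≈ 2.00.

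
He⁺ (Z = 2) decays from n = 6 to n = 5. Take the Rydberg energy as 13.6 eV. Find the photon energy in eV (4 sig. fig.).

The Bohr energies scale as Z², so for Z = 2: E_n = −54.40/n² eV.
E_6 = −54.40/36 = −1.511 eV and E_5 = −54.40/25 = −2.176 eV.
The photon energy is |E_6 − E_5| = 0.6649 eV.

0.6649 eV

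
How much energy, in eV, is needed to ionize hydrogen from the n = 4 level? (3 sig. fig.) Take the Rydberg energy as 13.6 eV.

E_4 = −13.60/16 = −0.850 eV, so ionization (to E = 0) requires 0.850 eV.

0.850 eV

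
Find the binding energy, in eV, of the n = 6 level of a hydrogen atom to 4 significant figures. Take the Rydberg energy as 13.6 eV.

0.3778 eV

E_6 = −13.60/36 = −0.3778 eV, so ionization (to E = 0) requires 0.3778 eV.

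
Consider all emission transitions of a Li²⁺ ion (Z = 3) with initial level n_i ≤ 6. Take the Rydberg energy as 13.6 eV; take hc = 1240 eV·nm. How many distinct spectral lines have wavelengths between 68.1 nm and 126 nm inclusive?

Enumerate all n_i → n_f pairs with 1 ≤ n_f < n_i ≤ 6 and compute λ = 1240 / [13.6·9·(1/n_f² − 1/n_i²)].
Lines falling in [68.1, 126] nm: 3→2 (72.94 nm), 6→3 (121.6 nm).

2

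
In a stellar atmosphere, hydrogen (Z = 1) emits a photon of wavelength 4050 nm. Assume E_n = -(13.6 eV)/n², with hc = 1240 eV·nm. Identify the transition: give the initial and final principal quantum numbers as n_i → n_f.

n_i = 5, n_f = 4

The photon energy is ΔE = hc/λ = 1240 / 4050 = 0.3062 eV.
With Z = 1, ΔE = 13.60 × (1/n_f² − 1/n_i²), so 1/n_f² − 1/n_i² = 0.02251.
Trying n_f = 4 gives 1/n_i² = 0.03999, i.e. n_i ≈ 5; this pair matches.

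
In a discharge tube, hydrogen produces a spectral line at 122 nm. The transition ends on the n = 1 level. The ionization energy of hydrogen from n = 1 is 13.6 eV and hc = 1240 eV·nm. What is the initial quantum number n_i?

The photon energy is ΔE = hc/λ = 1240 / 122 = 10.16 eV.
With Z = 1, ΔE = 13.60 × (1/n_f² − 1/n_i²), so 1/n_f² − 1/n_i² = 0.7473.
With n_f = 1: 1/n_i² = 1/1 − 0.7473 = 0.2527, so n_i ≈ 1.99.

n_i = 2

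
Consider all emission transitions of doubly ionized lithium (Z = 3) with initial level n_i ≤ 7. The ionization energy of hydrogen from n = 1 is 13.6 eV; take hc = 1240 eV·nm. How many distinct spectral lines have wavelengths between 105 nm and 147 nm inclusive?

3

Enumerate all n_i → n_f pairs with 1 ≤ n_f < n_i ≤ 7 and compute λ = 1240 / [13.6·9·(1/n_f² − 1/n_i²)].
Lines falling in [105, 147] nm: 7→3 (111.7 nm), 6→3 (121.6 nm), 5→3 (142.5 nm).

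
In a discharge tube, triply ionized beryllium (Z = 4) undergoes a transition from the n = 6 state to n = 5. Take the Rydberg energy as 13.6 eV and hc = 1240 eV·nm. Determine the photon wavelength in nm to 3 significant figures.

466 nm

For Z = 4 the level energies scale as Z², so the effective Rydberg energy is 13.6 × 16 = 217.6 eV.
ΔE = 217.6 × (1/5² − 1/6²) = 217.6 × 0.01222 = 2.660 eV.
λ = hc/ΔE = 1240 / 2.660 = 466 nm.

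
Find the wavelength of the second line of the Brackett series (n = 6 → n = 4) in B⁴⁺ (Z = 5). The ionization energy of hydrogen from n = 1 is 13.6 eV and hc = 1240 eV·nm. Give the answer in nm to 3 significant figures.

The Brackett series terminates on n_f = 4; the second line has n_i = 4+2 = 6.
ΔE = 340.0 × (1/4² − 1/6²) = 11.81 eV.
λ = 1240 / 11.81 = 105 nm.

105 nm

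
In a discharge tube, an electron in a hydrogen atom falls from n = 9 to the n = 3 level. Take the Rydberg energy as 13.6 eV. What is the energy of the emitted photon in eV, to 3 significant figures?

1.34 eV

E_9 = −13.60/81 = −0.1679 eV and E_3 = −13.60/9 = −1.511 eV.
The photon energy is |E_9 − E_3| = 1.34 eV.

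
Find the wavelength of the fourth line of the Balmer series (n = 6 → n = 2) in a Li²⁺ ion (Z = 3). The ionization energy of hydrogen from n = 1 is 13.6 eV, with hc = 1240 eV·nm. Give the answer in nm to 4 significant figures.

45.59 nm

The Balmer series terminates on n_f = 2; the fourth line has n_i = 2+4 = 6.
ΔE = 122.4 × (1/2² − 1/6²) = 27.20 eV.
λ = 1240 / 27.20 = 45.59 nm.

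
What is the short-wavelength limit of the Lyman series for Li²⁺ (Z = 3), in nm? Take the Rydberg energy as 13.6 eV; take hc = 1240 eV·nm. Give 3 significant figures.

The Lyman series has lower level n_f = 1; the series limit corresponds to n_i → ∞.
ΔE_max = 13.6 × 9 / 1² = 122.4 eV.
λ_min = 1240 / 122.4 = 10.1 nm.

10.1 nm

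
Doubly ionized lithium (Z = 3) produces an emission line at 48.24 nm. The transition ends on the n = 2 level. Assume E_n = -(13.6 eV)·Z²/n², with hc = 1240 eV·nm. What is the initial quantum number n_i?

n_i = 5

The photon energy is ΔE = hc/λ = 1240 / 48.24 = 25.70 eV.
With Z = 3, ΔE = 122.4 × (1/n_f² − 1/n_i²), so 1/n_f² − 1/n_i² = 0.2100.
With n_f = 2: 1/n_i² = 1/4 − 0.2100 = 0.03999, so n_i ≈ 5.00.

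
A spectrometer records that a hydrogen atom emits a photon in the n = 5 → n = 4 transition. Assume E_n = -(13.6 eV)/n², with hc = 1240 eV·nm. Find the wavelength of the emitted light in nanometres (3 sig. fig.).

4050 nm

ΔE = 13.60 × (1/4² − 1/5²) = 13.60 × 0.02250 = 0.3060 eV.
λ = hc/ΔE = 1240 / 0.3060 = 4050 nm.
This line belongs to the Brackett series.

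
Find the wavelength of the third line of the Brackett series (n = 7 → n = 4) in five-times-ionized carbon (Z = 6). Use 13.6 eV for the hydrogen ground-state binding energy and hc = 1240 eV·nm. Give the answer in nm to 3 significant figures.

60.2 nm

The Brackett series terminates on n_f = 4; the third line has n_i = 4+3 = 7.
ΔE = 489.6 × (1/4² − 1/7²) = 20.61 eV.
λ = 1240 / 20.61 = 60.2 nm.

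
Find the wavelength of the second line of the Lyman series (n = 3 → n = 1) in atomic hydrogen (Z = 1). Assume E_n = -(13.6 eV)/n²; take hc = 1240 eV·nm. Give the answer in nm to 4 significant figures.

The Lyman series terminates on n_f = 1; the second line has n_i = 1+2 = 3.
ΔE = 13.60 × (1/1² − 1/3²) = 12.09 eV.
λ = 1240 / 12.09 = 102.6 nm.

102.6 nm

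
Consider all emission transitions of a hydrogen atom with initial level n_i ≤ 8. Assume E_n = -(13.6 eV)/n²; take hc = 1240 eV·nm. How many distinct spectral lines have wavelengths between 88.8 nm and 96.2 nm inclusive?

4

Enumerate all n_i → n_f pairs with 1 ≤ n_f < n_i ≤ 8 and compute λ = 1240 / [13.6·1·(1/n_f² − 1/n_i²)].
Lines falling in [88.8, 96.2] nm: 8→1 (92.62 nm), 7→1 (93.08 nm), 6→1 (93.78 nm), 5→1 (94.98 nm).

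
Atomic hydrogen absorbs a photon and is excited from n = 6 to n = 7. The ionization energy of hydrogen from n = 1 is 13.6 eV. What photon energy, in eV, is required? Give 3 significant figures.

E_7 = −13.60/49 = −0.2776 eV and E_6 = −13.60/36 = −0.3778 eV.
The photon energy is |E_7 − E_6| = 0.100 eV.

0.100 eV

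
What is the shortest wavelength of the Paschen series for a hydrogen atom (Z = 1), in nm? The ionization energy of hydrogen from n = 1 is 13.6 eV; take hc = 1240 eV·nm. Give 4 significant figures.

820.6 nm

The Paschen series has lower level n_f = 3; the series limit corresponds to n_i → ∞.
ΔE_max = 13.6 × 1 / 3² = 1.511 eV.
λ_min = 1240 / 1.511 = 820.6 nm.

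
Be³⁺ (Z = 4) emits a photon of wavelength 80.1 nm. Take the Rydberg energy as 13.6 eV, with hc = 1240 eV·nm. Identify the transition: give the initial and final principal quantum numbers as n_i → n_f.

The photon energy is ΔE = hc/λ = 1240 / 80.1 = 15.48 eV.
With Z = 4, ΔE = 217.6 × (1/n_f² − 1/n_i²), so 1/n_f² − 1/n_i² = 0.07114.
Trying n_f = 3 gives 1/n_i² = 0.03997, i.e. n_i ≈ 5; this pair matches.

n_i = 5, n_f = 3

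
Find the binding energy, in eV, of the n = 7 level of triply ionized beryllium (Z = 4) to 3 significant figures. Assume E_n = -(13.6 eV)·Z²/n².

4.44 eV

E_n = −13.6 Z²/n² = −217.6/n² eV for Z = 4.
E_7 = −217.6/49 = −4.44 eV, so ionization (to E = 0) requires 4.44 eV.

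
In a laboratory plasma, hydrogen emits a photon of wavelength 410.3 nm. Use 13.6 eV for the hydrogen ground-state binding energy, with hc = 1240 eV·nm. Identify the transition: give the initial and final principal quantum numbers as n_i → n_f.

The photon energy is ΔE = hc/λ = 1240 / 410.3 = 3.022 eV.
With Z = 1, ΔE = 13.60 × (1/n_f² − 1/n_i²), so 1/n_f² − 1/n_i² = 0.2222.
Trying n_f = 2 gives 1/n_i² = 0.02778, i.e. n_i ≈ 6; this pair matches.

n_i = 6, n_f = 2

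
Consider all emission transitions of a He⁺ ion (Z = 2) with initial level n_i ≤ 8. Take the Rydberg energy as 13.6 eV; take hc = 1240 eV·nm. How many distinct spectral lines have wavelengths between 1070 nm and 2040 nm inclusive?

Enumerate all n_i → n_f pairs with 1 ≤ n_f < n_i ≤ 8 and compute λ = 1240 / [13.6·4·(1/n_f² − 1/n_i²)].
Lines falling in [1070, 2040] nm: 7→5 (1163 nm), 6→5 (1865 nm), 8→6 (1876 nm).

3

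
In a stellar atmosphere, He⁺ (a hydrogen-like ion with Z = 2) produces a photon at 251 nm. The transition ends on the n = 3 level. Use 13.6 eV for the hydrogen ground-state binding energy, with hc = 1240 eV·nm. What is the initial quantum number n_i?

The photon energy is ΔE = hc/λ = 1240 / 251 = 4.940 eV.
With Z = 2, ΔE = 54.40 × (1/n_f² − 1/n_i²), so 1/n_f² − 1/n_i² = 0.09081.
With n_f = 3: 1/n_i² = 1/9 − 0.09081 = 0.02030, so n_i ≈ 7.02.

n_i = 7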